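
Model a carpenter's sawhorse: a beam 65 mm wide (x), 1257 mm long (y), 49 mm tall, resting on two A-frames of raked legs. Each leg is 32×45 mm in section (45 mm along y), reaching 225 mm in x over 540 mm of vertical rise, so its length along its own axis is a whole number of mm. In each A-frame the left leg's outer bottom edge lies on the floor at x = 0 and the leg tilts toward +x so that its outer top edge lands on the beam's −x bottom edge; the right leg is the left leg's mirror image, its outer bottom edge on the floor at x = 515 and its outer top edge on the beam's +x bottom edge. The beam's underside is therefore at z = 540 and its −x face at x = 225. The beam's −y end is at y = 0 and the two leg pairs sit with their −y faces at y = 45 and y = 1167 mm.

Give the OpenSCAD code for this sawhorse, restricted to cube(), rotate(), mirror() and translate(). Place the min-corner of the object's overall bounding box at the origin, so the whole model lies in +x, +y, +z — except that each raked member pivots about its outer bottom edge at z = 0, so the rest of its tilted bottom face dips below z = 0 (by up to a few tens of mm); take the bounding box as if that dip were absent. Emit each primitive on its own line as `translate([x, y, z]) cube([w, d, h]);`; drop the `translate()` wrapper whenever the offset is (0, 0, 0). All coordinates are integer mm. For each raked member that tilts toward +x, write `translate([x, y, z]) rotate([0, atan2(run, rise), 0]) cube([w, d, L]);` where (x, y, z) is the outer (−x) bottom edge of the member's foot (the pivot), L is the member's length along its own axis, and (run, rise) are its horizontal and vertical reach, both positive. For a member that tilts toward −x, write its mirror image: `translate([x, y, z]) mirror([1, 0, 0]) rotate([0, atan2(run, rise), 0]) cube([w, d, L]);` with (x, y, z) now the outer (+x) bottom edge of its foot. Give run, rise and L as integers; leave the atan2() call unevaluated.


translate([225, 0, 540]) cube([65, 1257, 49]);
translate([0, 45, 0]) rotate([0, atan2(225, 540), 0]) cube([32, 45, 585]);
translate([515, 45, 0]) mirror([1, 0, 0]) rotate([0, atan2(225, 540), 0]) cube([32, 45, 585]);
translate([0, 1167, 0]) rotate([0, atan2(225, 540), 0]) cube([32, 45, 585]);
translate([515, 1167, 0]) mirror([1, 0, 0]) rotate([0, atan2(225, 540), 0]) cube([32, 45, 585]);


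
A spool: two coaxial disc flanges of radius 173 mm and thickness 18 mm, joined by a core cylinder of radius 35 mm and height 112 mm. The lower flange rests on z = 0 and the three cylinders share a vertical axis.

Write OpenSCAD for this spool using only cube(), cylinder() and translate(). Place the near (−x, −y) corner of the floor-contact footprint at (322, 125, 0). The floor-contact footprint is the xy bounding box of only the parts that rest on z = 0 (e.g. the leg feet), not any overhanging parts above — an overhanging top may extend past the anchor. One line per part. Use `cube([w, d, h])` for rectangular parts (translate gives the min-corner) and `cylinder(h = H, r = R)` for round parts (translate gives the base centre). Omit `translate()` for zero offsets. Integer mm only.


translate([495, 298, 0]) cylinder(h = 18, r = 173);
translate([495, 298, 18]) cylinder(h = 112, r = 35);
translate([495, 298, 130]) cylinder(h = 18, r = 173);


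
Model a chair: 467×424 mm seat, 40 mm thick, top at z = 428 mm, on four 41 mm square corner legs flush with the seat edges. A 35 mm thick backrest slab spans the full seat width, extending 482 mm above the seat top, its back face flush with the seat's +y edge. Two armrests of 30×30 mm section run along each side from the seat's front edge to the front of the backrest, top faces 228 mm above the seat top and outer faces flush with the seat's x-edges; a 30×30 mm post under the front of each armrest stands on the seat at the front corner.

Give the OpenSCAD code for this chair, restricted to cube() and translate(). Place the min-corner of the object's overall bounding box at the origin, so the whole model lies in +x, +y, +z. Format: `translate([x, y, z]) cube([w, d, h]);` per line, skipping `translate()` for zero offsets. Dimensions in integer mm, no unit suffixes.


// leg_h = 428 - 40 = 388
// arm post h = 228 - 30 = 198
translate([0, 0, 388]) cube([467, 424, 40]);
cube([41, 41, 388]);
translate([426, 0, 0]) cube([41, 41, 388]);
translate([0, 383, 0]) cube([41, 41, 388]);
translate([426, 383, 0]) cube([41, 41, 388]);
translate([0, 389, 428]) cube([467, 35, 482]);
translate([0, 0, 626]) cube([30, 389, 30]);
translate([437, 0, 626]) cube([30, 389, 30]);
translate([0, 0, 428]) cube([30, 30, 198]);
translate([437, 0, 428]) cube([30, 30, 198]);


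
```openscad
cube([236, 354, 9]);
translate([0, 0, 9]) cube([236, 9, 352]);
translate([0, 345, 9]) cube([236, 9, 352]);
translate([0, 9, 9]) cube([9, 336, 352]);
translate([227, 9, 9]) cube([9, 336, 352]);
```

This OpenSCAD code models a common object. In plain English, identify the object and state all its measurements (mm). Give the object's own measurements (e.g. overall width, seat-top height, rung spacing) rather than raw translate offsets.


An open-topped rectangular box: outside dimensions 236×354×361 mm, with a uniform wall and base thickness of 9 mm. The base is a full 236×354 slab on the floor; four walls sit on top of the base. The front and back walls (the −y and +y sides) span the full width; the two side walls fit between them.


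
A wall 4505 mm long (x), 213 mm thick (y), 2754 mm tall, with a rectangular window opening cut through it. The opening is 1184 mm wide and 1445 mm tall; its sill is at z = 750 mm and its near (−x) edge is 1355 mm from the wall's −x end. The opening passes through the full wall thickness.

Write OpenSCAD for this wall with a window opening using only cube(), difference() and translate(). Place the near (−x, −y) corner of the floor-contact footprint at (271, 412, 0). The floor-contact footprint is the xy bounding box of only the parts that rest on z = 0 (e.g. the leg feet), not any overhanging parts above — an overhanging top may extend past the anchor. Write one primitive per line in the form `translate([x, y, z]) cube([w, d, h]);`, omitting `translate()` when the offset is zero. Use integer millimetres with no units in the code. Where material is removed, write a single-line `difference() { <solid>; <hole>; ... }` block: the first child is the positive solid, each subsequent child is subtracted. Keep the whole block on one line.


difference() { translate([271, 412, 0]) cube([4505, 213, 2754]); translate([1626, 412, 750]) cube([1184, 213, 1445]); }


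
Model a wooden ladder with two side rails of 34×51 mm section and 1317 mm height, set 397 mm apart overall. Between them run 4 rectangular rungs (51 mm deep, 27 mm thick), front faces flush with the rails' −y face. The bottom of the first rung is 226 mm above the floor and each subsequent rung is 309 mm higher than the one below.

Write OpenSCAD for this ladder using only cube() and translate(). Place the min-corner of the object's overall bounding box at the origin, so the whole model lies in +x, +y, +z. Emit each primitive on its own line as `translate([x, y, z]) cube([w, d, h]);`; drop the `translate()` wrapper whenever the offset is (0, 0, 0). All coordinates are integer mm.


cube([34, 51, 1317]);
translate([363, 0, 0]) cube([34, 51, 1317]);
translate([34, 0, 226]) cube([329, 51, 27]);
translate([34, 0, 535]) cube([329, 51, 27]);
translate([34, 0, 844]) cube([329, 51, 27]);
translate([34, 0, 1153]) cube([329, 51, 27]);


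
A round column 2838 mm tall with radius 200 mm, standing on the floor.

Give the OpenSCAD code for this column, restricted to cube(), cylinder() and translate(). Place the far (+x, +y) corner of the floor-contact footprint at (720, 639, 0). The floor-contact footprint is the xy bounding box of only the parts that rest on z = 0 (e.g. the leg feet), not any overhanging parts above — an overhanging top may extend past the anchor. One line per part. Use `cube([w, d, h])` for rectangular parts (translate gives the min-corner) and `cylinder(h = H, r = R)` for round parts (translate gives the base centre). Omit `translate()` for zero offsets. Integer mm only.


translate([520, 439, 0]) cylinder(h = 2838, r = 200);


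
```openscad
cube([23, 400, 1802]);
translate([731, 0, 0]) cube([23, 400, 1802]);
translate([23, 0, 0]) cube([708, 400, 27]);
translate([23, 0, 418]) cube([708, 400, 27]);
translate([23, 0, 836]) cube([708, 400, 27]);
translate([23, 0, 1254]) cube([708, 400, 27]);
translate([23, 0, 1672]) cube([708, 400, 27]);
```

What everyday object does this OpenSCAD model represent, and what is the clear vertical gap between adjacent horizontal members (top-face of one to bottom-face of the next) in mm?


A bookshelf. The clear shelf gap is 391 mm.

Two tall side panels with 5 horizontal boards between them — a bookshelf. The first two shelf undersides are at z = 0 and z = 418; with shelf thickness 27, the clear gap is 418 − 0 − 27 = 391 mm.


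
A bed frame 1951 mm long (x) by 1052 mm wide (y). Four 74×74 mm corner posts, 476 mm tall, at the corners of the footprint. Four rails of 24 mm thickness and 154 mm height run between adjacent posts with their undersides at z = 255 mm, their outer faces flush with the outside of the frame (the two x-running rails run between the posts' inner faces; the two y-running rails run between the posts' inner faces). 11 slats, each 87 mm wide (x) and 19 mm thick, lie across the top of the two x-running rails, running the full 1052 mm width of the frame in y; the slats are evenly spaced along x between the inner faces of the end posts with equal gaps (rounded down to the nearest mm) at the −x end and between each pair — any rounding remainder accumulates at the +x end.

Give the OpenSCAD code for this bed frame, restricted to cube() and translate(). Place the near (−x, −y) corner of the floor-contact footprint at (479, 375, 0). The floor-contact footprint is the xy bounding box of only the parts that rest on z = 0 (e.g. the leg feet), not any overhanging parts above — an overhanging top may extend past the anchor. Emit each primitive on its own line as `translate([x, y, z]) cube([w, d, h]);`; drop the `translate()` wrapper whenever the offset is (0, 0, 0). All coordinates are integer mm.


// slat z = rail_z + rail_h = 255 + 154 = 409
// slat gap = ⌊(1803 − 11·87) / 12⌋ = 70
translate([479, 375, 0]) cube([74, 74, 476]);
translate([479, 1353, 0]) cube([74, 74, 476]);
translate([2356, 375, 0]) cube([74, 74, 476]);
translate([2356, 1353, 0]) cube([74, 74, 476]);
translate([553, 375, 255]) cube([1803, 24, 154]);
translate([553, 1403, 255]) cube([1803, 24, 154]);
translate([479, 449, 255]) cube([24, 904, 154]);
translate([2406, 449, 255]) cube([24, 904, 154]);
translate([623, 375, 409]) cube([87, 1052, 19]);
translate([780, 375, 409]) cube([87, 1052, 19]);
translate([937, 375, 409]) cube([87, 1052, 19]);
translate([1094, 375, 409]) cube([87, 1052, 19]);
translate([1251, 375, 409]) cube([87, 1052, 19]);
translate([1408, 375, 409]) cube([87, 1052, 19]);
translate([1565, 375, 409]) cube([87, 1052, 19]);
translate([1722, 375, 409]) cube([87, 1052, 19]);
translate([1879, 375, 409]) cube([87, 1052, 19]);
translate([2036, 375, 409]) cube([87, 1052, 19]);
translate([2193, 375, 409]) cube([87, 1052, 19]);


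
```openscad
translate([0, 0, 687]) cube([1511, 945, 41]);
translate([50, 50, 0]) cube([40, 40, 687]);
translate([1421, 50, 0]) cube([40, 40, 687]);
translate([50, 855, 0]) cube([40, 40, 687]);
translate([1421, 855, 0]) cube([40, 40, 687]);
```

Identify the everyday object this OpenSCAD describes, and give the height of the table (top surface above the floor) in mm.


A table. The table height is 728 mm.

A 1511×945×41 slab sits at z = 687 on four 40 mm square posts — a table. The top surface is at 687 + 41 = 728 mm.


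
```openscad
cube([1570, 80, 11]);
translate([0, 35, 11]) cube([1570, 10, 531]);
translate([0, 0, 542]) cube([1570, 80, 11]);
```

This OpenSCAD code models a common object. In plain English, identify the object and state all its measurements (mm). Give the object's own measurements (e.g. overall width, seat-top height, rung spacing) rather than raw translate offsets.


An I-beam lying along x, 1570 mm long. Overall section height 553 mm. Two flanges 80 mm wide (y) and 11 mm thick, one on the floor and one at the top; a web 10 mm thick runs between them, centred on the flange width.


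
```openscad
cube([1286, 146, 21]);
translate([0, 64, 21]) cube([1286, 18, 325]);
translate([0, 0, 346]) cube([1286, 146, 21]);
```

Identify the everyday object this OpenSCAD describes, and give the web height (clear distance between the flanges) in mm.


An I-beam. The web height is 325 mm.

Two wide flanges with a thin centred web — an I-beam. Overall 367 mm minus two 21 mm flanges gives a web of 367 − 2·21 = 325 mm.


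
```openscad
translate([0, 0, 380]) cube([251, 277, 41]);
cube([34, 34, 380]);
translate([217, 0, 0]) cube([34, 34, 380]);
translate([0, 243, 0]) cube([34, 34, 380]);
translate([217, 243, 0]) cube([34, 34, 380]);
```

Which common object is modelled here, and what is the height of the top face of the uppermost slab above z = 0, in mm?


A stool. The seat height is 421 mm.

A 251×277×41 slab at z = 380 on four corner posts — a stool. The seat top is 380 + 41 = 421 mm.


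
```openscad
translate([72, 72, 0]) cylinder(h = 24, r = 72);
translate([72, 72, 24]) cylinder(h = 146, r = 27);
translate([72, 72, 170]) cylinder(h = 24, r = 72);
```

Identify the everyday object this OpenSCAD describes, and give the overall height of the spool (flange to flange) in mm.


A spool. The overall height is 194 mm.

Three coaxial cylinders, large–small–large — a spool. Two 24 mm flanges and a 146 mm core give 24 + 146 + 24 = 194 mm.


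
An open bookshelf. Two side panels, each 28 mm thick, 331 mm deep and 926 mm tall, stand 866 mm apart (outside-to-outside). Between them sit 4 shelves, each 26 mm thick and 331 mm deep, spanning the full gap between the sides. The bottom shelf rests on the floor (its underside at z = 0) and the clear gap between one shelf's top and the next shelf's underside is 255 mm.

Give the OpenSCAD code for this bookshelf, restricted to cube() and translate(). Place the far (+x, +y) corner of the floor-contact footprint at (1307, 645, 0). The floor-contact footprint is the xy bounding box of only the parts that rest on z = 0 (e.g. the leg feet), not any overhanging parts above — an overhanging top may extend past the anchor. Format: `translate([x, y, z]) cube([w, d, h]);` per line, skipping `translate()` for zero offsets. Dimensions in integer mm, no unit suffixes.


translate([441, 314, 0]) cube([28, 331, 926]);
translate([1279, 314, 0]) cube([28, 331, 926]);
translate([469, 314, 0]) cube([810, 331, 26]);
translate([469, 314, 281]) cube([810, 331, 26]);
translate([469, 314, 562]) cube([810, 331, 26]);
translate([469, 314, 843]) cube([810, 331, 26]);


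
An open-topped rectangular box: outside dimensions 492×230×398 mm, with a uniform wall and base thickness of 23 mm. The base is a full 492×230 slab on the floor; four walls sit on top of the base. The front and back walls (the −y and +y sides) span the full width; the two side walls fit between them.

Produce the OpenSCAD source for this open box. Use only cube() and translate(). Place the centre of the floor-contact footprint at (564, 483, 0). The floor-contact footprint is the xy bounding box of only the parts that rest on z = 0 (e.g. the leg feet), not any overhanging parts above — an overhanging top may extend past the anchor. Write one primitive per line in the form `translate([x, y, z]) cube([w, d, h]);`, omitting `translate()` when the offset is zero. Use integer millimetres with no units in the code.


translate([318, 368, 0]) cube([492, 230, 23]);
translate([318, 368, 23]) cube([492, 23, 375]);
translate([318, 575, 23]) cube([492, 23, 375]);
translate([318, 391, 23]) cube([23, 184, 375]);
translate([787, 391, 23]) cube([23, 184, 375]);


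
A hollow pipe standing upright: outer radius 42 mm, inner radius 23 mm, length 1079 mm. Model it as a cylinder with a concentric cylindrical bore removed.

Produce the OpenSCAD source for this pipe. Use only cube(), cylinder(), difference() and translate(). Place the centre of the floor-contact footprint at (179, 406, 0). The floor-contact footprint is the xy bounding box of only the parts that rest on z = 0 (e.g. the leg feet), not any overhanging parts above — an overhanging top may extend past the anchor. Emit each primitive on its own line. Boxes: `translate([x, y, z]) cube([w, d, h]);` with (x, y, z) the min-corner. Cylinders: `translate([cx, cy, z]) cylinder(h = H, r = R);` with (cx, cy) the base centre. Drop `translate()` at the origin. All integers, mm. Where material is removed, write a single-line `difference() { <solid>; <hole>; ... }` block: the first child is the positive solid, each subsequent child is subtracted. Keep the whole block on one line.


difference() { translate([179, 406, 0]) cylinder(h = 1079, r = 42); translate([179, 406, 0]) cylinder(h = 1079, r = 23); }


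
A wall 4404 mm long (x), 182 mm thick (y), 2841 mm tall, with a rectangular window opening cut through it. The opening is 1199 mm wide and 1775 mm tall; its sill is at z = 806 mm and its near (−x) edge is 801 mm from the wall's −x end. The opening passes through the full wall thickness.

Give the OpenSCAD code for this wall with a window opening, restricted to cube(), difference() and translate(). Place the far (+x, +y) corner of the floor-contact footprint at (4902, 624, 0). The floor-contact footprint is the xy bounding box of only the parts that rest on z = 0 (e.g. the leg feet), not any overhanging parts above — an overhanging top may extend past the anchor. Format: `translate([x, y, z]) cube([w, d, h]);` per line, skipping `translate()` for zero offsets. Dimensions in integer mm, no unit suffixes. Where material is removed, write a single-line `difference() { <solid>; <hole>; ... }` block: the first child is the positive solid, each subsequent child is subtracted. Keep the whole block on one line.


difference() { translate([498, 442, 0]) cube([4404, 182, 2841]); translate([1299, 442, 806]) cube([1199, 182, 1775]); }


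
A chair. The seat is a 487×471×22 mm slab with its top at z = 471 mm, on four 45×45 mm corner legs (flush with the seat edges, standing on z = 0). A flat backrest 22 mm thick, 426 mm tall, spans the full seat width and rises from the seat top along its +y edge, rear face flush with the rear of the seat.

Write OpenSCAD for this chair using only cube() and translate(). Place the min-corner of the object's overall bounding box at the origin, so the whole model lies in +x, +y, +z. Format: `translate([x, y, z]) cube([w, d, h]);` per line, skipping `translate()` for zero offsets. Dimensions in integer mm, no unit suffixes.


translate([0, 0, 449]) cube([487, 471, 22]);
cube([45, 45, 449]);
translate([442, 0, 0]) cube([45, 45, 449]);
translate([0, 426, 0]) cube([45, 45, 449]);
translate([442, 426, 0]) cube([45, 45, 449]);
translate([0, 449, 471]) cube([487, 22, 426]);


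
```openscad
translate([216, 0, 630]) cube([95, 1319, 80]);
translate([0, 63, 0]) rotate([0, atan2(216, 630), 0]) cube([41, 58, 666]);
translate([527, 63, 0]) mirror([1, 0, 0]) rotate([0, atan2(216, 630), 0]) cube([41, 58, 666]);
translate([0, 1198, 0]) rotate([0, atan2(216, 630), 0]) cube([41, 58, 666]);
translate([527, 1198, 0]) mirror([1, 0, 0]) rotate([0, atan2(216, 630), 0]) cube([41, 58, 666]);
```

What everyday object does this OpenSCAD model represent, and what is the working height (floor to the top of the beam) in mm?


A sawhorse. The overall height is 710 mm.

A beam across two mirrored pairs of raked legs — a sawhorse. The beam's underside is at z = 630 (matching the legs' vertical rise in atan2(216, 630)) and the beam is 80 mm tall, so its top is at 630 + 80 = 710 mm. The raked legs top out at the beam's underside, so that is the highest point.


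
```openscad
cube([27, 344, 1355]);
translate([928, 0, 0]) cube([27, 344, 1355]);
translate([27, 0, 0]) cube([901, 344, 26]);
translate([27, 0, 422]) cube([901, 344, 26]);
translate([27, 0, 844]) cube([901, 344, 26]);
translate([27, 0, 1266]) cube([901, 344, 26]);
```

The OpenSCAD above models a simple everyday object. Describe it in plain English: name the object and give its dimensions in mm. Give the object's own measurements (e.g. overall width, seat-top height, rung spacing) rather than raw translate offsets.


An open bookshelf. Two side panels, each 27 mm thick, 344 mm deep and 1355 mm tall, stand 955 mm apart (outside-to-outside). Between them sit 4 shelves, each 26 mm thick and 344 mm deep, spanning the full gap between the sides. The bottom shelf rests on the floor (its underside at z = 0) and the clear gap between one shelf's top and the next shelf's underside is 396 mm.


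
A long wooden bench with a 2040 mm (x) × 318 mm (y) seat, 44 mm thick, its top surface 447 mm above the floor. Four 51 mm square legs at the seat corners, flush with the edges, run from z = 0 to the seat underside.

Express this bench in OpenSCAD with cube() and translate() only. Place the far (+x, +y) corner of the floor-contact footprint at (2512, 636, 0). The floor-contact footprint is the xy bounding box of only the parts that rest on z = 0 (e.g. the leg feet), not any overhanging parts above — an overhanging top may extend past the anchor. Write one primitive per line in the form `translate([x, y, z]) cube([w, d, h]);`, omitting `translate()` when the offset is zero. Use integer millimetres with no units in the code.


// leg_h = 447 − 44 = 403
translate([472, 318, 403]) cube([2040, 318, 44]);
translate([472, 318, 0]) cube([51, 51, 403]);
translate([472, 585, 0]) cube([51, 51, 403]);
translate([2461, 318, 0]) cube([51, 51, 403]);
translate([2461, 585, 0]) cube([51, 51, 403]);


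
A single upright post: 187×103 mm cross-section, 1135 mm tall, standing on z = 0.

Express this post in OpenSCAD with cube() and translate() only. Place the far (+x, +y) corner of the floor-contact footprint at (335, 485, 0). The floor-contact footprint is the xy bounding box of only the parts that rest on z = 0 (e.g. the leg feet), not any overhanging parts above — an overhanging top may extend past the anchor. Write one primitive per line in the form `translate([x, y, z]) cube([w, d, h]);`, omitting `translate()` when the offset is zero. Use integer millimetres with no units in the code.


translate([148, 382, 0]) cube([187, 103, 1135]);


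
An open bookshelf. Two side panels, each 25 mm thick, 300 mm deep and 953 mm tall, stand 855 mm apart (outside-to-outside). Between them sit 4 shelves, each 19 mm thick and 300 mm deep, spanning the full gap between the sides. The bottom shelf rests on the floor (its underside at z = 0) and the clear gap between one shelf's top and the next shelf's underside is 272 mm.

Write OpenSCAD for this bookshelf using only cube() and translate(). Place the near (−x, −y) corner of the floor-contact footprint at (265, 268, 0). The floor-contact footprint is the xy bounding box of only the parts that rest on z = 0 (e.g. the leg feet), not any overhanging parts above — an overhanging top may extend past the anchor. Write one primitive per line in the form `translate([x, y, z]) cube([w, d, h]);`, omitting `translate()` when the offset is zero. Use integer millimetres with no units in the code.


translate([265, 268, 0]) cube([25, 300, 953]);
translate([1095, 268, 0]) cube([25, 300, 953]);
translate([290, 268, 0]) cube([805, 300, 19]);
translate([290, 268, 291]) cube([805, 300, 19]);
translate([290, 268, 582]) cube([805, 300, 19]);
translate([290, 268, 873]) cube([805, 300, 19]);


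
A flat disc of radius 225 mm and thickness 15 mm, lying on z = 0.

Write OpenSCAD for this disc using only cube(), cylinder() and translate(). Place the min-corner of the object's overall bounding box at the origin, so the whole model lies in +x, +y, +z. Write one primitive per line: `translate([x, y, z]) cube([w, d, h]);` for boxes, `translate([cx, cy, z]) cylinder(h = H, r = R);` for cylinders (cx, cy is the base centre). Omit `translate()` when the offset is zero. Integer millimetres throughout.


translate([225, 225, 0]) cylinder(h = 15, r = 225);


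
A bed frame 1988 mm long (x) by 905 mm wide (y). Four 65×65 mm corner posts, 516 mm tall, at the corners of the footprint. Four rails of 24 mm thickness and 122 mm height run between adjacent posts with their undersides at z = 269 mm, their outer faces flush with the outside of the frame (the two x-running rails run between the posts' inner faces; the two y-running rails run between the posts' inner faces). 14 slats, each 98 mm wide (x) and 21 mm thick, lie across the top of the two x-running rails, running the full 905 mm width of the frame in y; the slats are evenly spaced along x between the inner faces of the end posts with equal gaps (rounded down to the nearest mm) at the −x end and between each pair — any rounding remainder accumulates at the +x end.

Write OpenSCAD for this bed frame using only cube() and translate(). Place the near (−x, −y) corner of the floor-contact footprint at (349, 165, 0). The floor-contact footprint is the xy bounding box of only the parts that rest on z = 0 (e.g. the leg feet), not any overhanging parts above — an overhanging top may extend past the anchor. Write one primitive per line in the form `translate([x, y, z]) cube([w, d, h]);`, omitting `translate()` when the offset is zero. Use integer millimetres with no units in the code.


// slat z = rail_z + rail_h = 269 + 122 = 391
// slat gap = ⌊(1858 − 14·98) / 15⌋ = 32
translate([349, 165, 0]) cube([65, 65, 516]);
translate([349, 1005, 0]) cube([65, 65, 516]);
translate([2272, 165, 0]) cube([65, 65, 516]);
translate([2272, 1005, 0]) cube([65, 65, 516]);
translate([414, 165, 269]) cube([1858, 24, 122]);
translate([414, 1046, 269]) cube([1858, 24, 122]);
translate([349, 230, 269]) cube([24, 775, 122]);
translate([2313, 230, 269]) cube([24, 775, 122]);
translate([446, 165, 391]) cube([98, 905, 21]);
translate([576, 165, 391]) cube([98, 905, 21]);
translate([706, 165, 391]) cube([98, 905, 21]);
translate([836, 165, 391]) cube([98, 905, 21]);
translate([966, 165, 391]) cube([98, 905, 21]);
translate([1096, 165, 391]) cube([98, 905, 21]);
translate([1226, 165, 391]) cube([98, 905, 21]);
translate([1356, 165, 391]) cube([98, 905, 21]);
translate([1486, 165, 391]) cube([98, 905, 21]);
translate([1616, 165, 391]) cube([98, 905, 21]);
translate([1746, 165, 391]) cube([98, 905, 21]);
translate([1876, 165, 391]) cube([98, 905, 21]);
translate([2006, 165, 391]) cube([98, 905, 21]);
translate([2136, 165, 391]) cube([98, 905, 21]);


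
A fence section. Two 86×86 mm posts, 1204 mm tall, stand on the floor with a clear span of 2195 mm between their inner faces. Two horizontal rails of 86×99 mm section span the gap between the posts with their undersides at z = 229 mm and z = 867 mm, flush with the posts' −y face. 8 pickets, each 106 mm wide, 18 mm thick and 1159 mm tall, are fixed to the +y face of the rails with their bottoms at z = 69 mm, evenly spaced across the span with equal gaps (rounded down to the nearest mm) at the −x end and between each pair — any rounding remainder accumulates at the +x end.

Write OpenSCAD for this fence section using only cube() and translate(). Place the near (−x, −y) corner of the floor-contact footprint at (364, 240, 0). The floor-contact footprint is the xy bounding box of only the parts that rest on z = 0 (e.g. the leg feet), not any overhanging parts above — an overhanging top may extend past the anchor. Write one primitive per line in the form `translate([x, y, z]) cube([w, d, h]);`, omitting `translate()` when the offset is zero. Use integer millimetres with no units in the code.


translate([364, 240, 0]) cube([86, 86, 1204]);
translate([2645, 240, 0]) cube([86, 86, 1204]);
translate([450, 240, 229]) cube([2195, 86, 99]);
translate([450, 240, 867]) cube([2195, 86, 99]);
translate([599, 326, 69]) cube([106, 18, 1159]);
translate([854, 326, 69]) cube([106, 18, 1159]);
translate([1109, 326, 69]) cube([106, 18, 1159]);
translate([1364, 326, 69]) cube([106, 18, 1159]);
translate([1619, 326, 69]) cube([106, 18, 1159]);
translate([1874, 326, 69]) cube([106, 18, 1159]);
translate([2129, 326, 69]) cube([106, 18, 1159]);
translate([2384, 326, 69]) cube([106, 18, 1159]);


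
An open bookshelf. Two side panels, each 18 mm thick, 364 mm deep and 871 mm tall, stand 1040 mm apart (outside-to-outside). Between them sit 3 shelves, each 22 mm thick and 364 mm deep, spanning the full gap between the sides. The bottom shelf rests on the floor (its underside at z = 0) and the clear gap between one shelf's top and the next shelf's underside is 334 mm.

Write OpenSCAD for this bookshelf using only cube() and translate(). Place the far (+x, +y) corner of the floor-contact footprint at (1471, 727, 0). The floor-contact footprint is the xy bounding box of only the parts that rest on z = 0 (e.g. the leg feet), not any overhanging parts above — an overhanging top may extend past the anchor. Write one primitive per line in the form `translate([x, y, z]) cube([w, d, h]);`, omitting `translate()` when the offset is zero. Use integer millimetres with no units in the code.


translate([431, 363, 0]) cube([18, 364, 871]);
translate([1453, 363, 0]) cube([18, 364, 871]);
translate([449, 363, 0]) cube([1004, 364, 22]);
translate([449, 363, 356]) cube([1004, 364, 22]);
translate([449, 363, 712]) cube([1004, 364, 22]);


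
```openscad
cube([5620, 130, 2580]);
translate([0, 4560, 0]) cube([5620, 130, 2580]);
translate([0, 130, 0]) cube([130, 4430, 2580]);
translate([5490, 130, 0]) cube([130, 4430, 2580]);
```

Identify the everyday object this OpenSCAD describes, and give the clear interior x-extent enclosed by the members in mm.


A house (or room) frame. The interior width is 5360 mm.

Four 2580 mm walls enclosing a rectangle with no floor or roof — a room or house frame. Outside width is 5620 mm and wall thickness is 130 mm, so the interior width is 5620 − 2 × 130 = 5360 mm.


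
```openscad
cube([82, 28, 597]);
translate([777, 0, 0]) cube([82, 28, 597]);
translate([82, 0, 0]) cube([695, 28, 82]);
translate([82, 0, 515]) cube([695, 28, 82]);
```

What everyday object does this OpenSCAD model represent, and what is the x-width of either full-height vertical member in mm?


A picture frame. The border width is 82 mm.

Four thin pieces enclosing a rectangular opening — a picture frame. The two full-height stiles are 597 mm tall; the top rail sits at z = 515 and is 82 mm tall, so the border above the opening is 597 − 515 = 82 mm, matching the stile x-width.


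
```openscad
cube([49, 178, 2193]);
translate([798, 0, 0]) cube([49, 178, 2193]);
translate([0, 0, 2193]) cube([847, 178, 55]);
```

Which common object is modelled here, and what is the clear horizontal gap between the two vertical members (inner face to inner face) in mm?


A door frame. The clear opening width is 749 mm.

Two 2193 mm tall posts with a header on top — a door frame. The left jamb is 49 mm wide at x = 0; the right jamb starts at x = 798. The clear opening is 798 − 49 = 749 mm.


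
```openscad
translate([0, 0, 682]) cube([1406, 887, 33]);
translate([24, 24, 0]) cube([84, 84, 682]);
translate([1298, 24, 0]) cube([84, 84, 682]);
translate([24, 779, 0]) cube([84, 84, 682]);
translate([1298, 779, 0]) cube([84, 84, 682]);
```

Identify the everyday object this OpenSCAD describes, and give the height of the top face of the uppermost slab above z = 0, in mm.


A table. The table height is 715 mm.

A 1406×887×33 slab sits at z = 682 on four 84 mm square posts — a table. The top surface is at 682 + 33 = 715 mm.


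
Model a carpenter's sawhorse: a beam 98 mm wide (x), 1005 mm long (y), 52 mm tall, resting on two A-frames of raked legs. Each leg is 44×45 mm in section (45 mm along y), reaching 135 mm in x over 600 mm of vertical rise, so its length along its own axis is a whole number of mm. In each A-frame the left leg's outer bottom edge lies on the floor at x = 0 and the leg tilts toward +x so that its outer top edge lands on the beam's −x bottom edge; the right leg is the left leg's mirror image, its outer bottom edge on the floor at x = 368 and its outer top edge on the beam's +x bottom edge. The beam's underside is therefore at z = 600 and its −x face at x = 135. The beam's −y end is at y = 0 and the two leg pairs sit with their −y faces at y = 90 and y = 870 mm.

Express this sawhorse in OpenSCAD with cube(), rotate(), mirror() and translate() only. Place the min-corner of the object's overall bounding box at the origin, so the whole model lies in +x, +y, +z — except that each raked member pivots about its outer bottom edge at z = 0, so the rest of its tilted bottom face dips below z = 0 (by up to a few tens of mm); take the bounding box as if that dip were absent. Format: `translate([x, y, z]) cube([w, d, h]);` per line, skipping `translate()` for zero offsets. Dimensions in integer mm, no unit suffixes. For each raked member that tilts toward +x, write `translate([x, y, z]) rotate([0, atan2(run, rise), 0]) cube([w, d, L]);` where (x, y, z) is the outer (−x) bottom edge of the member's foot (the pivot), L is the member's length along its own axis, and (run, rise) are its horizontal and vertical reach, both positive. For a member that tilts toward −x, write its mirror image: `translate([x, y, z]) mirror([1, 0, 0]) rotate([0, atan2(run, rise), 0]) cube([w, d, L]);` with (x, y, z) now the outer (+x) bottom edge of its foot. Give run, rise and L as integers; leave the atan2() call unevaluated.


// leg length = √(135² + 600²) = 615
// right-leg outer foot x = 2·135 + 98 = 368
// beam min-corner = (135, 0, 600)
translate([135, 0, 600]) cube([98, 1005, 52]);
translate([0, 90, 0]) rotate([0, atan2(135, 600), 0]) cube([44, 45, 615]);
translate([368, 90, 0]) mirror([1, 0, 0]) rotate([0, atan2(135, 600), 0]) cube([44, 45, 615]);
translate([0, 870, 0]) rotate([0, atan2(135, 600), 0]) cube([44, 45, 615]);
translate([368, 870, 0]) mirror([1, 0, 0]) rotate([0, atan2(135, 600), 0]) cube([44, 45, 615]);


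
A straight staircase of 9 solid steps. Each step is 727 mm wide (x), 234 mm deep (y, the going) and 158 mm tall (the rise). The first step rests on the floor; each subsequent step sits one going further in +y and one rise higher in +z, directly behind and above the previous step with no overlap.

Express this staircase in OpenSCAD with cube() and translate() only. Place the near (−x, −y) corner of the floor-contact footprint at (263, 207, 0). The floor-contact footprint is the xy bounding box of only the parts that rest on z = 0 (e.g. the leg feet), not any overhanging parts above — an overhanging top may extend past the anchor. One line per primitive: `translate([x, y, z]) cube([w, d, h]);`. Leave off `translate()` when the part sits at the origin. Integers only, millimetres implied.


translate([263, 207, 0]) cube([727, 234, 158]);
translate([263, 441, 158]) cube([727, 234, 158]);
translate([263, 675, 316]) cube([727, 234, 158]);
translate([263, 909, 474]) cube([727, 234, 158]);
translate([263, 1143, 632]) cube([727, 234, 158]);
translate([263, 1377, 790]) cube([727, 234, 158]);
translate([263, 1611, 948]) cube([727, 234, 158]);
translate([263, 1845, 1106]) cube([727, 234, 158]);
translate([263, 2079, 1264]) cube([727, 234, 158]);


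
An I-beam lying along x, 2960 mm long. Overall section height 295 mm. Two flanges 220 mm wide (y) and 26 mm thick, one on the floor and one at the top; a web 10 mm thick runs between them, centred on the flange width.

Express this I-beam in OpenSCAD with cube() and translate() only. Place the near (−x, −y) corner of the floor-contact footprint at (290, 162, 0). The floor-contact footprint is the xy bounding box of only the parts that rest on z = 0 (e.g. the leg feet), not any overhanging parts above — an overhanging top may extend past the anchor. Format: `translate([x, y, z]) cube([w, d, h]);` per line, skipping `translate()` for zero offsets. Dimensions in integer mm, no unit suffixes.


translate([290, 162, 0]) cube([2960, 220, 26]);
translate([290, 267, 26]) cube([2960, 10, 243]);
translate([290, 162, 269]) cube([2960, 220, 26]);


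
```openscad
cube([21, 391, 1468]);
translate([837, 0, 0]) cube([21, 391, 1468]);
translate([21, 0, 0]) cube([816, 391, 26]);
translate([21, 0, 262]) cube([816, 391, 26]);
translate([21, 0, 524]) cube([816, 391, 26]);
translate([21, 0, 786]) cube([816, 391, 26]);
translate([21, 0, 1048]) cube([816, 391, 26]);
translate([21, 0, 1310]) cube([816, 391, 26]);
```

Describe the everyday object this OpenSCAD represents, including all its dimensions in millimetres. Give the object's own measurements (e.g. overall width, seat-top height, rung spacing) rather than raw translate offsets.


An open bookshelf. Two side panels, each 21 mm thick, 391 mm deep and 1468 mm tall, stand 858 mm apart (outside-to-outside). Between them sit 6 shelves, each 26 mm thick and 391 mm deep, spanning the full gap between the sides. The bottom shelf rests on the floor (its underside at z = 0) and the clear gap between one shelf's top and the next shelf's underside is 236 mm.


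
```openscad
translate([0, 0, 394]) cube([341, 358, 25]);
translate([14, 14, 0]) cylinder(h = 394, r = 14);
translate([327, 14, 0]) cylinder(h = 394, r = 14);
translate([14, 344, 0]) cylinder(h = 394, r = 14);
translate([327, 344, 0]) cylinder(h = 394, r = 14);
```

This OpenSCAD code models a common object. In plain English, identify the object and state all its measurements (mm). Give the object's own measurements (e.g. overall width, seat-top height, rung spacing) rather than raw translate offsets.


A simple wooden stool: a rectangular seat 341 mm (x) by 358 mm (y), 25 mm thick, top face at z = 419 mm, on four round legs, each 28 mm in diameter. The legs rest on z = 0, each leg's axis is inset half a diameter from the nearest pair of seat edges (so the leg's bounding box is flush with the corner).


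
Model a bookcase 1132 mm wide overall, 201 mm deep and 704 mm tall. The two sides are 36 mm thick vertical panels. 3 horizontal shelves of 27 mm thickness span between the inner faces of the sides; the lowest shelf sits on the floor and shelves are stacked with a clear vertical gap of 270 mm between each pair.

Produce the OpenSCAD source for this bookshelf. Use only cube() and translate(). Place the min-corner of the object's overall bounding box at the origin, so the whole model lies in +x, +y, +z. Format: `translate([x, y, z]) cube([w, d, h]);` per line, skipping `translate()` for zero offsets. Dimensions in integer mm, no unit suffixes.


cube([36, 201, 704]);
translate([1096, 0, 0]) cube([36, 201, 704]);
translate([36, 0, 0]) cube([1060, 201, 27]);
translate([36, 0, 297]) cube([1060, 201, 27]);
translate([36, 0, 594]) cube([1060, 201, 27]);


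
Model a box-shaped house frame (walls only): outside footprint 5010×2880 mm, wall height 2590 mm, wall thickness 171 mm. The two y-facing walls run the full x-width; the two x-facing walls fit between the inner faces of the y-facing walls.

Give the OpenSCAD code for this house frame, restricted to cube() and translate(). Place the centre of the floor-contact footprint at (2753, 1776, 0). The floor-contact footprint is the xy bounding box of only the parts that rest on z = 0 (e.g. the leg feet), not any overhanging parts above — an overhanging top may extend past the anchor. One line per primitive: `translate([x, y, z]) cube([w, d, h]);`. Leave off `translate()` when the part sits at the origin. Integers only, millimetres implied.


translate([248, 336, 0]) cube([5010, 171, 2590]);
translate([248, 3045, 0]) cube([5010, 171, 2590]);
translate([248, 507, 0]) cube([171, 2538, 2590]);
translate([5087, 507, 0]) cube([171, 2538, 2590]);


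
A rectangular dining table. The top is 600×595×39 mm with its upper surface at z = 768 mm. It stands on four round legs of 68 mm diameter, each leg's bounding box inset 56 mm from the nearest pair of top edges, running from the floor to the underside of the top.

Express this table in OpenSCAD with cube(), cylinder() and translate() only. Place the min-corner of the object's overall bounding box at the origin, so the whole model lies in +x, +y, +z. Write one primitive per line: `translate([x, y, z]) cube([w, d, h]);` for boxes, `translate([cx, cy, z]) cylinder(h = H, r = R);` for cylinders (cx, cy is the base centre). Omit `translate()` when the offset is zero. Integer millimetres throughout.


translate([0, 0, 729]) cube([600, 595, 39]);
translate([90, 90, 0]) cylinder(h = 729, r = 34);
translate([510, 90, 0]) cylinder(h = 729, r = 34);
translate([90, 505, 0]) cylinder(h = 729, r = 34);
translate([510, 505, 0]) cylinder(h = 729, r = 34);
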